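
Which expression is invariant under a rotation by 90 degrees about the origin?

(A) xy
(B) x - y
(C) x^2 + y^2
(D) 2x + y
C

A rotation by 90 degrees sends (x, y) to (-y, x).
Substitute the transformed coordinates into each option and compare with the original:
(A) xy  ->  (-y)(x) = -xy   [differs from xy: not invariant]
(B) x - y  ->  (-y) - (x) = -x - y   [differs from x - y: not invariant]
(C) x^2 + y^2  ->  (-y)^2 + (x)^2 = x^2 + y^2   [equals x^2 + y^2: invariant]
(D) 2x + y  ->  2(-y) + (x) = x - 2y   [differs from 2x + y: not invariant]

Only option (C), x^2 + y^2, is unchanged by the transformation.
Geometrically, x^2 + y^2 is the squared distance from the origin, which every rotation about the origin preserves.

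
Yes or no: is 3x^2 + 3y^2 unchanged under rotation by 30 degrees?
Yes

Applying rotation by 30 degrees: x' = x*cos(30 degrees) - y*sin(30 degrees) = sqrt(3)x/2 - y/2, y' = x*sin(30 degrees) + y*cos(30 degrees) = x/2 + sqrt(3)y/2

Substituting into 3x^2 + 3y^2:
3(sqrt(3)x/2 - y/2)^2 + 3(x/2 + sqrt(3)y/2)^2
= 3x^2 + 3y^2

This equals the original expression 3x^2 + 3y^2, so it IS invariant.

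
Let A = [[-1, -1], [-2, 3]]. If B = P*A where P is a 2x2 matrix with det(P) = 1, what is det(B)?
-5

By the multiplicative property of determinants, det(B) = det(P*A) = det(P) * det(A) = det(A),
so the determinant is invariant under multiplication by any determinant-1 matrix; we just need det(A).

det(A) = (-1)(3) - (-1)(-2) = -3 - 2 = -5

Therefore det(B) = 1 * (-5) = -5.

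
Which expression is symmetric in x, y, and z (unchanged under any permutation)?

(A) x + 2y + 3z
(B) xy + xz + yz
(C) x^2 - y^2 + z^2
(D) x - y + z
B

A symmetric expression is unchanged when the variables are permuted; here the transformation to test is the swap (x, y) -> (y, x).
A symmetric expression must survive every permutation; the single swap x <-> y already eliminates the distractors, and the keyed expression is also unchanged by x <-> z and y <-> z (each variable enters it in exactly the same way).
Substitute the transformed coordinates into each option and compare with the original:
(A) x + 2y + 3z  ->  (y) + 2(x) + 3z = 2x + y + 3z   [differs from x + 2y + 3z: not invariant]
(B) xy + xz + yz  ->  (y)(x) + (y)z + (x)z = xy + xz + yz   [equals xy + xz + yz: invariant]
(C) x^2 - y^2 + z^2  ->  (y)^2 - (x)^2 + z^2 = -x^2 + y^2 + z^2   [differs from x^2 - y^2 + z^2: not invariant]
(D) x - y + z  ->  (y) - (x) + z = -x + y + z   [differs from x - y + z: not invariant]

Only option (B), xy + xz + yz, is unchanged by the transformation.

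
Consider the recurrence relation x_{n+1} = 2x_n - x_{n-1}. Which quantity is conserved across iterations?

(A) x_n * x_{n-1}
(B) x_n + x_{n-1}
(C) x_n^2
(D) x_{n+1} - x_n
D

For the recurrence x_{n+1} = 2x_n - x_{n-1}:

If x_{n+1} = 2x_n - x_{n-1}, then:
x_{n+1} - x_n = x_n - x_{n-1}
The first difference is constant throughout the sequence.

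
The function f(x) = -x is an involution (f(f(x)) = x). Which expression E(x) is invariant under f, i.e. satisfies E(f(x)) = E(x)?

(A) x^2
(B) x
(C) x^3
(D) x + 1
A

Replace x by f(x) = -x in each option and simplify. As a quick numerical cross-check, also compare E(3) with E(f(3)) = E(-3).

(A) x^2  ->  (-x)^2, which simplifies back to x^2; check: E(3) = 9, E(-3) = 9.   [invariant]
(B) x  ->  (-x) = -x; check: E(3) = 3 but E(-3) = -3.   [not invariant]
(C) x^3  ->  (-x)^3 = -x^3; check: E(3) = 27 but E(-3) = -27.   [not invariant]
(D) x + 1  ->  (-x) + 1 = 1 - x; check: E(3) = 4 but E(-3) = -2.   [not invariant]

Only (A) is unchanged. E is symmetric under swapping x with f(x) = -x, which is exactly what an involution does.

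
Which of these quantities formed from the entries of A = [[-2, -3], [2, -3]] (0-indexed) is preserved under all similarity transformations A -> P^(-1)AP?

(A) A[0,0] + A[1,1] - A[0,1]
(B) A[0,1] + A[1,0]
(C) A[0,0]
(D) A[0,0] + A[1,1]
D

A[0,0] + A[1,1] is the trace of A. By the cyclic property of the trace, tr(P^(-1)AP) = tr(APP^(-1)) = tr(A), so it is the same for every matrix similar to A.

The other combinations are not similarity invariants. For example, take P = [[1, 2], [0, 1]] (det P = 1), so P^(-1) = [[1, -2], [0, 1]] and
B = P^(-1)AP = [[-6, -9], [2, 1]].
Evaluating each option on A and on B:
(A) A[0,0] + A[1,1] - A[0,1]: -2 for A, 4 for B -> changes
(B) A[0,1] + A[1,0]: -1 for A, -7 for B -> changes
(C) A[0,0]: -2 for A, -6 for B -> changes
(D) A[0,0] + A[1,1]: -5 for A, -5 for B -> unchanged

Only (D) A[0,0] + A[1,1] = -5 survives (and it does so for every P, not just this one), so it is the invariant.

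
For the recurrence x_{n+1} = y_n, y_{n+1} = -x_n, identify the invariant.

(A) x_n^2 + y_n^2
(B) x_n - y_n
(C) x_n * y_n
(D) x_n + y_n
A

For the recurrence x_{n+1} = y_n, y_{n+1} = -x_n:

x_{n+1}^2 + y_{n+1}^2 = y_n^2 + (-x_n)^2 = x_n^2 + y_n^2
The sum of squares is conserved (like energy in a harmonic oscillator).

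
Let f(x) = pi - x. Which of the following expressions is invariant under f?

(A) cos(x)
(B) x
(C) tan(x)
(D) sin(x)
D

For f(x) = pi - x:
sin(pi - x) = sin(x), so sine is invariant under this transformation.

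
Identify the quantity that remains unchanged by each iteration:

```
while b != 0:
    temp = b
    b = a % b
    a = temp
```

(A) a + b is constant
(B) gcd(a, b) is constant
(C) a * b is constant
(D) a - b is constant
B

A loop invariant must hold before the first iteration and be re-established by every execution of the body.

(B) gcd(a, b) is constant: One iteration replaces (a, b) by (b, a mod b). Since a mod b = a - q*b for an integer q, any common divisor of a and b divides b and a mod b, and conversely; hence gcd(b, a mod b) = gcd(a, b). For instance (18, 5) -> (5, 3) keeps gcd = 1. At exit b = 0 and a = gcd of the original inputs.

The other options fail:
(A) a + b is constant: e.g. (a, b) = (18, 5) -> (5, 3): the sum goes from 23 to 8.
(C) a * b is constant: e.g. (a, b) = (18, 5) -> (5, 3): the product goes from 90 to 15.
(D) a - b is constant: e.g. (a, b) = (18, 5) -> (5, 3): the difference goes from 13 to 2.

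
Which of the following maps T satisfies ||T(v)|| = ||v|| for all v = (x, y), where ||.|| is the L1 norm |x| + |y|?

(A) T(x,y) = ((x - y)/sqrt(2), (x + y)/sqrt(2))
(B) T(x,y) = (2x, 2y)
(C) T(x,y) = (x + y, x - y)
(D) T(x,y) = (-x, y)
D

A transformation preserves a norm if ||T(v)|| = ||v|| for every v; a single vector where the norm changes rules an option out.

(A) T(x,y) = ((x - y)/sqrt(2), (x + y)/sqrt(2)): v = (1, 0) has norm |1| + |0| = 1, but T(v) = (sqrt(2)/2, sqrt(2)/2) has norm sqrt(2) -- not preserved.
(B) T(x,y) = (2x, 2y): v = (1, 0) has norm |1| + |0| = 1, but T(v) = (2, 0) has norm 2 -- not preserved.
(C) T(x,y) = (x + y, x - y): v = (1, 0) has norm |1| + |0| = 1, but T(v) = (1, 1) has norm 2 -- not preserved.
(D) T(x,y) = (-x, y): preserves the norm -- it only permutes the coordinates and/or flips signs, which leaves |x| + |y| unchanged.

Therefore the answer is (D).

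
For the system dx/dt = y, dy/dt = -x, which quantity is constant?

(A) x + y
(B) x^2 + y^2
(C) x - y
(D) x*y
B

A first integral I satisfies dI/dt = 0 along every solution. Differentiate each option and use the equation of motion:
(A) d/dt[x + y] = y + (-x) = y - x, not identically 0
(B) d/dt[x^2 + y^2] = 2x*dx/dt + 2y*dy/dt = 2x*y + 2y*(-x) = 0
(C) d/dt[x - y] = y - (-x) = x + y, not identically 0
(D) d/dt[x*y] = (dx/dt)y + x(dy/dt) = y^2 - x^2, not identically 0

Only (B) has zero time-derivative. So x^2 + y^2 (the squared radius; trajectories are circles) is the conserved quantity.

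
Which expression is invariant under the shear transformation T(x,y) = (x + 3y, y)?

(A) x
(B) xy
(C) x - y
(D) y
D

Under the shear T(x,y) = (x + 3y, y):
Substitute the transformed coordinates into each option and compare with the original:
(A) x  ->  (x + 3y) = x + 3y   [differs from x: not invariant]
(B) xy  ->  (x + 3y)(y) = xy + 3y^2   [differs from xy: not invariant]
(C) x - y  ->  (x + 3y) - (y) = x + 2y   [differs from x - y: not invariant]
(D) y  ->  (y) = y   [equals y: invariant]

Only option (D), y, is unchanged by the transformation.
A horizontal shear moves points parallel to the x-axis, so the y-coordinate (and any function of y alone) is unchanged.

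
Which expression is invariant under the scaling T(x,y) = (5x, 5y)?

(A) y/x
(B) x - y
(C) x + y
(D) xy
A

Under the uniform scaling T(x,y) = (5x, 5y):
Substitute the transformed coordinates into each option and compare with the original:
(A) y/x  ->  (5y)/(5x) = y/x   [equals y/x: invariant]
(B) x - y  ->  (5x) - (5y) = 5x - 5y   [differs from x - y: not invariant]
(C) x + y  ->  (5x) + (5y) = 5x + 5y   [differs from x + y: not invariant]
(D) xy  ->  (5x)(5y) = 25xy   [differs from xy: not invariant]

Only option (A), y/x, is unchanged by the transformation.
The common factor 5 cancels in a ratio of coordinates, while sums, products and sums of squares pick up factors of 5 or 25.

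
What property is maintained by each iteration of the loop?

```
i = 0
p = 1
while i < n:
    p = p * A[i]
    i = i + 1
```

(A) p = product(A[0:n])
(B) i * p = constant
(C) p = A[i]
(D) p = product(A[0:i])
D

A loop invariant must hold before the first iteration and be re-established by every execution of the body.

(D) p = product(A[0:i]): Initially i = 0 and p = 1 = product of the empty slice A[0:0]. If p = product(A[0:i]) holds at the top of an iteration, the body sets p to product(A[0:i]) * A[i] = product(A[0:i+1]) and then i to i+1, so the property is restored. At exit i = n, giving p = product(A[0:n]).

The other options fail:
(A) p = product(A[0:n]): false before the loop (p = 1, not the full product) -- it only becomes true at exit.
(B) i * p = constant: initially i * p = 0, but after one iteration it is 1 * A[0], which is nonzero in general.
(C) p = A[i]: after the first iteration p = A[0] but i = 1; in general p is a product of several elements, not a single one.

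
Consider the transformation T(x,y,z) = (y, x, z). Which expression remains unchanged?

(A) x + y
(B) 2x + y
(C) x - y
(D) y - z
A

Apply T(x,y,z) = (y, x, z) to each option, i.e. replace (x, y, z) by the transformed coordinates.
Substitute the transformed coordinates into each option and compare with the original:
(A) x + y  ->  (y) + (x) = x + y   [equals x + y: invariant]
(B) 2x + y  ->  2(y) + (x) = x + 2y   [differs from 2x + y: not invariant]
(C) x - y  ->  (y) - (x) = -x + y   [differs from x - y: not invariant]
(D) y - z  ->  (x) - (z) = x - z   [differs from y - z: not invariant]

Only option (A), x + y, is unchanged by the transformation.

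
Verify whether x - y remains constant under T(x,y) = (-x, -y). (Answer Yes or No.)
No

Substitute T(x,y) = (-x, -y) into the expression and compare with the original.

Original: x - y
After applying T: (-x) - (-y) = -x + y

This differs from the original x - y (difference: -2x + 2y), so the expression is NOT invariant.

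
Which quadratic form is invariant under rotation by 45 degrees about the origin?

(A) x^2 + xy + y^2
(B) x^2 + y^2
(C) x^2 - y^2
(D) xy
B

Rotation by 45 degrees sends (x, y) to (sqrt(2)x/2 - sqrt(2)y/2, sqrt(2)x/2 + sqrt(2)y/2).
Substitute the transformed coordinates into each option and compare with the original:
(A) x^2 + xy + y^2  ->  (sqrt(2)x/2 - sqrt(2)y/2)^2 + (sqrt(2)x/2 - sqrt(2)y/2)(sqrt(2)x/2 + sqrt(2)y/2) + (sqrt(2)x/2 + sqrt(2)y/2)^2 = 3x^2/2 + y^2/2   [differs from x^2 + xy + y^2: not invariant]
(B) x^2 + y^2  ->  (sqrt(2)x/2 - sqrt(2)y/2)^2 + (sqrt(2)x/2 + sqrt(2)y/2)^2 = x^2 + y^2   [equals x^2 + y^2: invariant]
(C) x^2 - y^2  ->  (sqrt(2)x/2 - sqrt(2)y/2)^2 - (sqrt(2)x/2 + sqrt(2)y/2)^2 = -2xy   [differs from x^2 - y^2: not invariant]
(D) xy  ->  (sqrt(2)x/2 - sqrt(2)y/2)(sqrt(2)x/2 + sqrt(2)y/2) = x^2/2 - y^2/2   [differs from xy: not invariant]

Only option (B), x^2 + y^2, is unchanged by the transformation.
x^2 + y^2 is the squared distance from the origin, which rotations preserve.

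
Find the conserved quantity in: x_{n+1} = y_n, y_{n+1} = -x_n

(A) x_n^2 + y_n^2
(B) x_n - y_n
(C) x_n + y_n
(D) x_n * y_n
A

For the recurrence x_{n+1} = y_n, y_{n+1} = -x_n:

x_{n+1}^2 + y_{n+1}^2 = y_n^2 + (-x_n)^2 = x_n^2 + y_n^2
The sum of squares is conserved (like energy in a harmonic oscillator).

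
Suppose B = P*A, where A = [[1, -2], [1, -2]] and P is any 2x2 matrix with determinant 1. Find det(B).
0

By the multiplicative property of determinants, det(B) = det(P*A) = det(P) * det(A) = det(A),
so the determinant is invariant under multiplication by any determinant-1 matrix; we just need det(A).

det(A) = (1)(-2) - (-2)(1) = -2 - (-2) = 0

Therefore det(B) = 1 * 0 = 0.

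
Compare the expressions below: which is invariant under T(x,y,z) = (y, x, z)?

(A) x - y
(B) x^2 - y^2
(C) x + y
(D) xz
C

Apply T(x,y,z) = (y, x, z) to each option, i.e. replace (x, y, z) by the transformed coordinates.
Substitute the transformed coordinates into each option and compare with the original:
(A) x - y  ->  (y) - (x) = -x + y   [differs from x - y: not invariant]
(B) x^2 - y^2  ->  (y)^2 - (x)^2 = -x^2 + y^2   [differs from x^2 - y^2: not invariant]
(C) x + y  ->  (y) + (x) = x + y   [equals x + y: invariant]
(D) xz  ->  (y)(z) = yz   [differs from xz: not invariant]

Only option (C), x + y, is unchanged by the transformation.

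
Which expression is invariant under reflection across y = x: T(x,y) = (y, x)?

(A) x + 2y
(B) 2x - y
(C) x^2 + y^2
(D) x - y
C

The map is reflection across y = x: T(x,y) = (y, x).
Substitute the transformed coordinates into each option and compare with the original:
(A) x + 2y  ->  (y) + 2(x) = 2x + y   [differs from x + 2y: not invariant]
(B) 2x - y  ->  2(y) - (x) = -x + 2y   [differs from 2x - y: not invariant]
(C) x^2 + y^2  ->  (y)^2 + (x)^2 = x^2 + y^2   [equals x^2 + y^2: invariant]
(D) x - y  ->  (y) - (x) = -x + y   [differs from x - y: not invariant]

Only option (C), x^2 + y^2, is unchanged by the transformation.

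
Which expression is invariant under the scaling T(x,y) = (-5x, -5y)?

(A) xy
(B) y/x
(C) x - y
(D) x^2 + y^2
B

Under the uniform scaling T(x,y) = (-5x, -5y):
Substitute the transformed coordinates into each option and compare with the original:
(A) xy  ->  (-5x)(-5y) = 25xy   [differs from xy: not invariant]
(B) y/x  ->  (-5y)/(-5x) = y/x   [equals y/x: invariant]
(C) x - y  ->  (-5x) - (-5y) = -5x + 5y   [differs from x - y: not invariant]
(D) x^2 + y^2  ->  (-5x)^2 + (-5y)^2 = 25x^2 + 25y^2   [differs from x^2 + y^2: not invariant]

Only option (B), y/x, is unchanged by the transformation.
The common factor -5 cancels in a ratio of coordinates, while sums, products and sums of squares pick up factors of -5 or 25.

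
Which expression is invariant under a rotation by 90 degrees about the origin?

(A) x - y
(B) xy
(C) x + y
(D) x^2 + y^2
D

A rotation by 90 degrees sends (x, y) to (-y, x).
Substitute the transformed coordinates into each option and compare with the original:
(A) x - y  ->  (-y) - (x) = -x - y   [differs from x - y: not invariant]
(B) xy  ->  (-y)(x) = -xy   [differs from xy: not invariant]
(C) x + y  ->  (-y) + (x) = x - y   [differs from x + y: not invariant]
(D) x^2 + y^2  ->  (-y)^2 + (x)^2 = x^2 + y^2   [equals x^2 + y^2: invariant]

Only option (D), x^2 + y^2, is unchanged by the transformation.
Geometrically, x^2 + y^2 is the squared distance from the origin, which every rotation about the origin preserves.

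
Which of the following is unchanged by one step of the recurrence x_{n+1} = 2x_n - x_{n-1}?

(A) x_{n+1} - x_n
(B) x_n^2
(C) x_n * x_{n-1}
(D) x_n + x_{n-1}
A

For the recurrence x_{n+1} = 2x_n - x_{n-1}:

If x_{n+1} = 2x_n - x_{n-1}, then:
x_{n+1} - x_n = x_n - x_{n-1}
The first difference is constant throughout the sequence.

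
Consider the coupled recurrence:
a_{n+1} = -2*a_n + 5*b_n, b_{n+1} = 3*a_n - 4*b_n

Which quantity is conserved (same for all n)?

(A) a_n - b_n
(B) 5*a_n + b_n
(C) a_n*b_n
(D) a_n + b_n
D

Replace a_n by a_{n+1} = -2*a_n + 5*b_n and b_n by b_{n+1} = 3*a_n - 4*b_n in each option and simplify:
(A) a_n - b_n  ->  (-2*a_n + 5*b_n) - (3*a_n - 4*b_n) = -5*a_n + 9*b_n   [not conserved]
(B) 5*a_n + b_n  ->  5*(-2*a_n + 5*b_n) + (3*a_n - 4*b_n) = -7*a_n + 21*b_n   [not conserved]
(C) a_n*b_n  ->  (-2*a_n + 5*b_n)*(3*a_n - 4*b_n) = -6*a_n^2 + 23*a_n*b_n - 20*b_n^2   [not conserved]
(D) a_n + b_n  ->  (-2*a_n + 5*b_n) + (3*a_n - 4*b_n) = a_n + b_n   [conserved]

Only (D) a_n + b_n returns to itself after one step, so it is the conserved quantity.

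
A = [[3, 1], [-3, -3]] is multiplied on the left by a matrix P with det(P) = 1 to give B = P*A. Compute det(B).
-6

By the multiplicative property of determinants, det(B) = det(P*A) = det(P) * det(A) = det(A),
so the determinant is invariant under multiplication by any determinant-1 matrix; we just need det(A).

det(A) = (3)(-3) - (1)(-3) = -9 - (-3) = -6

Therefore det(B) = 1 * (-6) = -6.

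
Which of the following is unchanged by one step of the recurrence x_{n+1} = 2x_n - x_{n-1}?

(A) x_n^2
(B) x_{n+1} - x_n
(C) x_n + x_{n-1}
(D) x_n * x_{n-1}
B

For the recurrence x_{n+1} = 2x_n - x_{n-1}:

If x_{n+1} = 2x_n - x_{n-1}, then:
x_{n+1} - x_n = x_n - x_{n-1}
The first difference is constant throughout the sequence.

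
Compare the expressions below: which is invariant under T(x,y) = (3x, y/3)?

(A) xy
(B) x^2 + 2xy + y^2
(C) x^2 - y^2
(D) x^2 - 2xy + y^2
A

An expression E(x,y) is invariant under T if E(T(x,y)) = E(x,y). Here T(x,y) = (3x, y/3).
Substitute the transformed coordinates into each option and compare with the original:
(A) xy  ->  (3x)(y/3) = xy   [equals xy: invariant]
(B) x^2 + 2xy + y^2  ->  (3x)^2 + 2(3x)(y/3) + (y/3)^2 = 9x^2 + 2xy + y^2/9   [differs from x^2 + 2xy + y^2: not invariant]
(C) x^2 - y^2  ->  (3x)^2 - (y/3)^2 = 9x^2 - y^2/9   [differs from x^2 - y^2: not invariant]
(D) x^2 - 2xy + y^2  ->  (3x)^2 - 2(3x)(y/3) + (y/3)^2 = 9x^2 - 2xy + y^2/9   [differs from x^2 - 2xy + y^2: not invariant]

Only option (A), xy, is unchanged by the transformation.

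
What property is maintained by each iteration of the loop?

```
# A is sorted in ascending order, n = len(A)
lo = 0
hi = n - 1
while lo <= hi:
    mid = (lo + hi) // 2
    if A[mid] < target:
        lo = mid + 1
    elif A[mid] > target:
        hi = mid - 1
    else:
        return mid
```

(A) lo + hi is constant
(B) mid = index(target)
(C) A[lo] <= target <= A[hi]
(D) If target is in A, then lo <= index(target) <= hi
D

A loop invariant must hold before the first iteration and be re-established by every execution of the body.

(D) If target is in A, then lo <= index(target) <= hi: Before the loop [lo, hi] = [0, n-1] covers every index. When A[mid] < target, sortedness puts target strictly to the right of mid, so setting lo = mid + 1 keeps index(target) in [lo, hi]; symmetrically for hi = mid - 1. Hence 'if target is in A then lo <= index(target) <= hi' holds after every iteration, and when lo > hi it proves target is absent.

The other options fail:
(A) lo + hi is constant: each iteration moves exactly one of lo, hi, so lo + hi changes (e.g. 0 + (n-1) becomes (mid+1) + (n-1)).
(B) mid = index(target): mid is just the current probe; it equals index(target) only on the iteration that returns.
(C) A[lo] <= target <= A[hi]: fails when target is not in A (e.g. target < A[0] already violates it before the loop), so it is not maintained in general.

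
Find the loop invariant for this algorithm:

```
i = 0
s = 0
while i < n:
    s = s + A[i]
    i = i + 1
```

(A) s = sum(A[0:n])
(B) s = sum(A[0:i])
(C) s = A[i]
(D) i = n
B

A loop invariant must hold before the first iteration and be re-established by every execution of the body.

(B) s = sum(A[0:i]): Initially i = 0 and s = 0 = sum of the empty slice A[0:0]. If s = sum(A[0:i]) holds at the top of an iteration, the body sets s to sum(A[0:i]) + A[i] = sum(A[0:i+1]) and then i to i+1, so s = sum(A[0:i]) holds again. At exit i = n, giving s = sum(A[0:n]).

The other options fail:
(A) s = sum(A[0:n]): false before the loop (s = 0, not the full sum) -- it only becomes true at exit.
(C) s = A[i]: after the first iteration s = A[0] but i = 1, so s = A[i] compares s with the wrong element (and fails in general).
(D) i = n: false initially (i = 0); it is the exit condition, not an invariant.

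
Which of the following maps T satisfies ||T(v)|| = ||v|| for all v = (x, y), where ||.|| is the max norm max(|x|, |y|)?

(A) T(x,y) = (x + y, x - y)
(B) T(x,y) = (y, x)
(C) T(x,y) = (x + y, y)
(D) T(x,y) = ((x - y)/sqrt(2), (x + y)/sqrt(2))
B

A transformation preserves a norm if ||T(v)|| = ||v|| for every v; a single vector where the norm changes rules an option out.

(A) T(x,y) = (x + y, x - y): v = (1, 1) has norm max(|1|, |1|) = 1, but T(v) = (2, 0) has norm 2 -- not preserved.
(B) T(x,y) = (y, x): preserves the norm -- it only permutes the coordinates and/or flips signs, which leaves max(|x|, |y|) unchanged.
(C) T(x,y) = (x + y, y): v = (1, 1) has norm max(|1|, |1|) = 1, but T(v) = (2, 1) has norm 2 -- not preserved.
(D) T(x,y) = ((x - y)/sqrt(2), (x + y)/sqrt(2)): v = (1, 0) has norm max(|1|, |0|) = 1, but T(v) = (sqrt(2)/2, sqrt(2)/2) has norm sqrt(2)/2 -- not preserved.

Therefore the answer is (B).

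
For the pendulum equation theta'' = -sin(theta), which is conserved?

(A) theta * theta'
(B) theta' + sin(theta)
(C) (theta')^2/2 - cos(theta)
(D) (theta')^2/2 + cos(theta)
C

A first integral I satisfies dI/dt = 0 along every solution. Differentiate each option and use the equation of motion:
(A) d/dt[theta * theta'] = (theta')^2 + theta theta'' = (theta')^2 - theta sin(theta), not identically 0
(B) d/dt[theta' + sin(theta)] = theta'' + cos(theta) theta' = -sin(theta) + theta' cos(theta), not identically 0
(C) d/dt[(theta')^2/2 - cos(theta)] = theta' theta'' + sin(theta) theta' = theta'(-sin(theta)) + theta' sin(theta) = 0
(D) d/dt[(theta')^2/2 + cos(theta)] = theta' theta'' - sin(theta) theta' = -2 theta' sin(theta), not identically 0

Only (C) has zero time-derivative. This is the total energy: kinetic (theta')^2/2 plus potential -cos(theta).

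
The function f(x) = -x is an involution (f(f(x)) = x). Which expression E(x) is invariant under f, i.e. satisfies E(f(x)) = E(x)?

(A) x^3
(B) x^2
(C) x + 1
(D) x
B

Replace x by f(x) = -x in each option and simplify. As a quick numerical cross-check, also compare E(5) with E(f(5)) = E(-5).

(A) x^3  ->  (-x)^3 = -x^3; check: E(5) = 125 but E(-5) = -125.   [not invariant]
(B) x^2  ->  (-x)^2, which simplifies back to x^2; check: E(5) = 25, E(-5) = 25.   [invariant]
(C) x + 1  ->  (-x) + 1 = 1 - x; check: E(5) = 6 but E(-5) = -4.   [not invariant]
(D) x  ->  (-x) = -x; check: E(5) = 5 but E(-5) = -5.   [not invariant]

Only (B) is unchanged. E is symmetric under swapping x with f(x) = -x, which is exactly what an involution does.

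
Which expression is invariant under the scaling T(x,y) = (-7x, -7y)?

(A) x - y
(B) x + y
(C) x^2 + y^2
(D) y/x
D

Under the uniform scaling T(x,y) = (-7x, -7y):
Substitute the transformed coordinates into each option and compare with the original:
(A) x - y  ->  (-7x) - (-7y) = -7x + 7y   [differs from x - y: not invariant]
(B) x + y  ->  (-7x) + (-7y) = -7x - 7y   [differs from x + y: not invariant]
(C) x^2 + y^2  ->  (-7x)^2 + (-7y)^2 = 49x^2 + 49y^2   [differs from x^2 + y^2: not invariant]
(D) y/x  ->  (-7y)/(-7x) = y/x   [equals y/x: invariant]

Only option (D), y/x, is unchanged by the transformation.
The common factor -7 cancels in a ratio of coordinates, while sums, products and sums of squares pick up factors of -7 or 49.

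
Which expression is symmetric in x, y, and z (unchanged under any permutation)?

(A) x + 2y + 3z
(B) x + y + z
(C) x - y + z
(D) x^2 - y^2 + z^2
B

A symmetric expression is unchanged when the variables are permuted; here the transformation to test is the swap (x, y) -> (y, x).
A symmetric expression must survive every permutation; the single swap x <-> y already eliminates the distractors, and the keyed expression is also unchanged by x <-> z and y <-> z (each variable enters it in exactly the same way).
Substitute the transformed coordinates into each option and compare with the original:
(A) x + 2y + 3z  ->  (y) + 2(x) + 3z = 2x + y + 3z   [differs from x + 2y + 3z: not invariant]
(B) x + y + z  ->  (y) + (x) + z = x + y + z   [equals x + y + z: invariant]
(C) x - y + z  ->  (y) - (x) + z = -x + y + z   [differs from x - y + z: not invariant]
(D) x^2 - y^2 + z^2  ->  (y)^2 - (x)^2 + z^2 = -x^2 + y^2 + z^2   [differs from x^2 - y^2 + z^2: not invariant]

Only option (B), x + y + z, is unchanged by the transformation.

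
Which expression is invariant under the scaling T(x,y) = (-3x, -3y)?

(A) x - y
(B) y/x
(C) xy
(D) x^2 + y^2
B

Under the uniform scaling T(x,y) = (-3x, -3y):
Substitute the transformed coordinates into each option and compare with the original:
(A) x - y  ->  (-3x) - (-3y) = -3x + 3y   [differs from x - y: not invariant]
(B) y/x  ->  (-3y)/(-3x) = y/x   [equals y/x: invariant]
(C) xy  ->  (-3x)(-3y) = 9xy   [differs from xy: not invariant]
(D) x^2 + y^2  ->  (-3x)^2 + (-3y)^2 = 9x^2 + 9y^2   [differs from x^2 + y^2: not invariant]

Only option (B), y/x, is unchanged by the transformation.
The common factor -3 cancels in a ratio of coordinates, while sums, products and sums of squares pick up factors of -3 or 9.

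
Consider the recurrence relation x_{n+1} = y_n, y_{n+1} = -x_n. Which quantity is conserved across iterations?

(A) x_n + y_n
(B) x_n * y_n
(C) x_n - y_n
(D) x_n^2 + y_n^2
D

For the recurrence x_{n+1} = y_n, y_{n+1} = -x_n:

x_{n+1}^2 + y_{n+1}^2 = y_n^2 + (-x_n)^2 = x_n^2 + y_n^2
The sum of squares is conserved (like energy in a harmonic oscillator).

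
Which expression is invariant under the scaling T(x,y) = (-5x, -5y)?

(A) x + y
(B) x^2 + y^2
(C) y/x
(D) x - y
C

Under the uniform scaling T(x,y) = (-5x, -5y):
Substitute the transformed coordinates into each option and compare with the original:
(A) x + y  ->  (-5x) + (-5y) = -5x - 5y   [differs from x + y: not invariant]
(B) x^2 + y^2  ->  (-5x)^2 + (-5y)^2 = 25x^2 + 25y^2   [differs from x^2 + y^2: not invariant]
(C) y/x  ->  (-5y)/(-5x) = y/x   [equals y/x: invariant]
(D) x - y  ->  (-5x) - (-5y) = -5x + 5y   [differs from x - y: not invariant]

Only option (C), y/x, is unchanged by the transformation.
The common factor -5 cancels in a ratio of coordinates, while sums, products and sums of squares pick up factors of -5 or 25.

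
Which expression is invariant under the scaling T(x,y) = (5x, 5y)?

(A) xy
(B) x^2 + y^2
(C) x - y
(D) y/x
D

Under the uniform scaling T(x,y) = (5x, 5y):
Substitute the transformed coordinates into each option and compare with the original:
(A) xy  ->  (5x)(5y) = 25xy   [differs from xy: not invariant]
(B) x^2 + y^2  ->  (5x)^2 + (5y)^2 = 25x^2 + 25y^2   [differs from x^2 + y^2: not invariant]
(C) x - y  ->  (5x) - (5y) = 5x - 5y   [differs from x - y: not invariant]
(D) y/x  ->  (5y)/(5x) = y/x   [equals y/x: invariant]

Only option (D), y/x, is unchanged by the transformation.
The common factor 5 cancels in a ratio of coordinates, while sums, products and sums of squares pick up factors of 5 or 25.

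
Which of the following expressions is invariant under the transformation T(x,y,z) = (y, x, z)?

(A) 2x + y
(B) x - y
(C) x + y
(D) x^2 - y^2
C

Apply T(x,y,z) = (y, x, z) to each option, i.e. replace (x, y, z) by the transformed coordinates.
Substitute the transformed coordinates into each option and compare with the original:
(A) 2x + y  ->  2(y) + (x) = x + 2y   [differs from 2x + y: not invariant]
(B) x - y  ->  (y) - (x) = -x + y   [differs from x - y: not invariant]
(C) x + y  ->  (y) + (x) = x + y   [equals x + y: invariant]
(D) x^2 - y^2  ->  (y)^2 - (x)^2 = -x^2 + y^2   [differs from x^2 - y^2: not invariant]

Only option (C), x + y, is unchanged by the transformation.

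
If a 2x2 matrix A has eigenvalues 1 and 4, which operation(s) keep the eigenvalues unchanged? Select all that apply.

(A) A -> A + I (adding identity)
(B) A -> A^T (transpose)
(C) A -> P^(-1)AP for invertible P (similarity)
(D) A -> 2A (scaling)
B and C

Eigenvalues are preserved by:
1. Similarity transformations: A -> P^(-1)AP (same characteristic polynomial)
2. Transpose: A^T has the same eigenvalues as A

Eigenvalues are NOT preserved by:
- Adding identity: eigenvalues become 1+1, 4+1
- Scaling: eigenvalues become 2, 8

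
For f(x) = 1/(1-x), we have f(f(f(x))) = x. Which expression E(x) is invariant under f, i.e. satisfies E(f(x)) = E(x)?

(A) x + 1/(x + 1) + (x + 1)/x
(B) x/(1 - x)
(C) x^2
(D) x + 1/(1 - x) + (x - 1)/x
D

Replace x by f(x) = 1/(1 - x) in each option and simplify. As a quick numerical cross-check, also compare E(5) with E(f(5)) = E(-1/4).

(A) x + 1/(x + 1) + (x + 1)/x  ->  (1/(1 - x)) + 1/((1/(1 - x)) + 1) + ((1/(1 - x)) + 1)/(1/(1 - x)) = (-x^3 + 6x^2 - 11x + 7)/(x^2 - 3x + 2); check: E(5) = 191/30 but E(-1/4) = -23/12.   [not invariant]
(B) x/(1 - x)  ->  (1/(1 - x))/(1 - (1/(1 - x))) = -1/x; check: E(5) = -5/4 but E(-1/4) = -1/5.   [not invariant]
(C) x^2  ->  (1/(1 - x))^2 = (x - 1)^(-2); check: E(5) = 25 but E(-1/4) = 1/16.   [not invariant]
(D) x + 1/(1 - x) + (x - 1)/x  ->  (1/(1 - x)) + 1/(1 - (1/(1 - x))) + ((1/(1 - x)) - 1)/(1/(1 - x)), which simplifies back to x + 1/(1 - x) + (x - 1)/x; check: E(5) = 111/20, E(-1/4) = 111/20.   [invariant]

Only (D) is unchanged. Indeed f(f(x)) = 1/(1 - 1/(1-x)) = (1-x)/(-x) = (x-1)/x, so E(x) = x + f(x) + f(f(x)) is the sum over the whole 3-cycle; applying f just permutes the three terms cyclically (x -> f(x) -> f(f(x)) -> x), leaving the sum unchanged.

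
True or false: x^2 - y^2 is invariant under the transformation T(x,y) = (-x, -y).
True

Substitute T(x,y) = (-x, -y) into the expression and compare with the original.

Original: x^2 - y^2
After applying T: (-x)^2 - (-y)^2 = x^2 - y^2

This is identical to the original x^2 - y^2, so the expression is invariant.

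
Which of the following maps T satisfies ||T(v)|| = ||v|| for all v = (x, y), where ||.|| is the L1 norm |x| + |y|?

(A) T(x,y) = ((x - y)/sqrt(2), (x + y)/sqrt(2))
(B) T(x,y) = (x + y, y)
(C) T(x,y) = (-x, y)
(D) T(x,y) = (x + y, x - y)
C

A transformation preserves a norm if ||T(v)|| = ||v|| for every v; a single vector where the norm changes rules an option out.

(A) T(x,y) = ((x - y)/sqrt(2), (x + y)/sqrt(2)): v = (1, 0) has norm |1| + |0| = 1, but T(v) = (sqrt(2)/2, sqrt(2)/2) has norm sqrt(2) -- not preserved.
(B) T(x,y) = (x + y, y): v = (0, 1) has norm |0| + |1| = 1, but T(v) = (1, 1) has norm 2 -- not preserved.
(C) T(x,y) = (-x, y): preserves the norm -- it only permutes the coordinates and/or flips signs, which leaves |x| + |y| unchanged.
(D) T(x,y) = (x + y, x - y): v = (1, 0) has norm |1| + |0| = 1, but T(v) = (1, 1) has norm 2 -- not preserved.

Therefore the answer is (C).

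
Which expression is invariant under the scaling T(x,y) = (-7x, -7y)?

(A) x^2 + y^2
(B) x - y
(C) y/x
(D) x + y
C

Under the uniform scaling T(x,y) = (-7x, -7y):
Substitute the transformed coordinates into each option and compare with the original:
(A) x^2 + y^2  ->  (-7x)^2 + (-7y)^2 = 49x^2 + 49y^2   [differs from x^2 + y^2: not invariant]
(B) x - y  ->  (-7x) - (-7y) = -7x + 7y   [differs from x - y: not invariant]
(C) y/x  ->  (-7y)/(-7x) = y/x   [equals y/x: invariant]
(D) x + y  ->  (-7x) + (-7y) = -7x - 7y   [differs from x + y: not invariant]

Only option (C), y/x, is unchanged by the transformation.
The common factor -7 cancels in a ratio of coordinates, while sums, products and sums of squares pick up factors of -7 or 49.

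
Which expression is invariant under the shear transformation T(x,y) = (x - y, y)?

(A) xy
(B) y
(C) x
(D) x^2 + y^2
B

Under the shear T(x,y) = (x - y, y):
Substitute the transformed coordinates into each option and compare with the original:
(A) xy  ->  (x - y)(y) = xy - y^2   [differs from xy: not invariant]
(B) y  ->  (y) = y   [equals y: invariant]
(C) x  ->  (x - y) = x - y   [differs from x: not invariant]
(D) x^2 + y^2  ->  (x - y)^2 + (y)^2 = x^2 - 2xy + 2y^2   [differs from x^2 + y^2: not invariant]

Only option (B), y, is unchanged by the transformation.
A horizontal shear moves points parallel to the x-axis, so the y-coordinate (and any function of y alone) is unchanged.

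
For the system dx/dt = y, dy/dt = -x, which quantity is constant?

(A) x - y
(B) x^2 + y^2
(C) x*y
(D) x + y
B

A first integral I satisfies dI/dt = 0 along every solution. Differentiate each option and use the equation of motion:
(A) d/dt[x - y] = y - (-x) = x + y, not identically 0
(B) d/dt[x^2 + y^2] = 2x*dx/dt + 2y*dy/dt = 2x*y + 2y*(-x) = 0
(C) d/dt[x*y] = (dx/dt)y + x(dy/dt) = y^2 - x^2, not identically 0
(D) d/dt[x + y] = y + (-x) = y - x, not identically 0

Only (B) has zero time-derivative. So x^2 + y^2 (the squared radius; trajectories are circles) is the conserved quantity.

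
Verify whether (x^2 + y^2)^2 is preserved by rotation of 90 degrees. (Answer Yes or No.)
Yes

Applying rotation by 90 degrees: x' = x*cos(90 degrees) - y*sin(90 degrees) = -y, y' = x*sin(90 degrees) + y*cos(90 degrees) = x

Substituting into (x^2 + y^2)^2:
((-y)^2 + (x)^2)^2
= x^4 + 2x^2y^2 + y^4 = (x^2 + y^2)^2

This equals the original expression (x^2 + y^2)^2, so it IS invariant.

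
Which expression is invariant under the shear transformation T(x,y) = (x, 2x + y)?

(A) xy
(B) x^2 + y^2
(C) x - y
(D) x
D

Under the shear T(x,y) = (x, 2x + y):
Substitute the transformed coordinates into each option and compare with the original:
(A) xy  ->  (x)(2x + y) = 2x^2 + xy   [differs from xy: not invariant]
(B) x^2 + y^2  ->  (x)^2 + (2x + y)^2 = 5x^2 + 4xy + y^2   [differs from x^2 + y^2: not invariant]
(C) x - y  ->  (x) - (2x + y) = -x - y   [differs from x - y: not invariant]
(D) x  ->  (x) = x   [equals x: invariant]

Only option (D), x, is unchanged by the transformation.
A vertical shear moves points parallel to the y-axis, so the x-coordinate (and any function of x alone) is unchanged.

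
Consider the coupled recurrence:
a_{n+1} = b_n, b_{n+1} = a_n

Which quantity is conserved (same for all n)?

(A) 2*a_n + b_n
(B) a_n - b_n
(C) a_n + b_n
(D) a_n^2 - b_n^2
C

Replace a_n by a_{n+1} = b_n and b_n by b_{n+1} = a_n in each option and simplify:
(A) 2*a_n + b_n  ->  2*(b_n) + (a_n) = a_n + 2*b_n   [not conserved]
(B) a_n - b_n  ->  (b_n) - (a_n) = -a_n + b_n   [not conserved]
(C) a_n + b_n  ->  (b_n) + (a_n) = a_n + b_n   [conserved]
(D) a_n^2 - b_n^2  ->  (b_n)^2 - (a_n)^2 = -a_n^2 + b_n^2   [not conserved]

Only (C) a_n + b_n returns to itself after one step, so it is the conserved quantity.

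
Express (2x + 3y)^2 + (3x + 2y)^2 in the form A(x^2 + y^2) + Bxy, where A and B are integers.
13(x^2 + y^2) + 24xy

Expanding: (2x + 3y)^2 = 4x^2 + 12xy + 9y^2
(3x + 2y)^2 = 9x^2 + 12xy + 4y^2
Sum = (4+9)(x^2+y^2) + 24xy = 13(x^2 + y^2) + 24xy
This is symmetric in x and y.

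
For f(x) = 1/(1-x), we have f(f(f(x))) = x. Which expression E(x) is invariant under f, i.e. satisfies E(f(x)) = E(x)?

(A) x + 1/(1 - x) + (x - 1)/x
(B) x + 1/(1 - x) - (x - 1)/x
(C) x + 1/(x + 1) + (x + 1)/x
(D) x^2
A

Replace x by f(x) = 1/(1 - x) in each option and simplify. As a quick numerical cross-check, also compare E(4) with E(f(4)) = E(-1/3).

(A) x + 1/(1 - x) + (x - 1)/x  ->  (1/(1 - x)) + 1/(1 - (1/(1 - x))) + ((1/(1 - x)) - 1)/(1/(1 - x)), which simplifies back to x + 1/(1 - x) + (x - 1)/x; check: E(4) = 53/12, E(-1/3) = 53/12.   [invariant]
(B) x + 1/(1 - x) - (x - 1)/x  ->  (1/(1 - x)) + 1/(1 - (1/(1 - x))) - ((1/(1 - x)) - 1)/(1/(1 - x)) = (x^2(1 - x) - x + (x - 1)^2)/(x(x - 1)); check: E(4) = 35/12 but E(-1/3) = -43/12.   [not invariant]
(C) x + 1/(x + 1) + (x + 1)/x  ->  (1/(1 - x)) + 1/((1/(1 - x)) + 1) + ((1/(1 - x)) + 1)/(1/(1 - x)) = (-x^3 + 6x^2 - 11x + 7)/(x^2 - 3x + 2); check: E(4) = 109/20 but E(-1/3) = -5/6.   [not invariant]
(D) x^2  ->  (1/(1 - x))^2 = (x - 1)^(-2); check: E(4) = 16 but E(-1/3) = 1/9.   [not invariant]

Only (A) is unchanged. Indeed f(f(x)) = 1/(1 - 1/(1-x)) = (1-x)/(-x) = (x-1)/x, so E(x) = x + f(x) + f(f(x)) is the sum over the whole 3-cycle; applying f just permutes the three terms cyclically (x -> f(x) -> f(f(x)) -> x), leaving the sum unchanged.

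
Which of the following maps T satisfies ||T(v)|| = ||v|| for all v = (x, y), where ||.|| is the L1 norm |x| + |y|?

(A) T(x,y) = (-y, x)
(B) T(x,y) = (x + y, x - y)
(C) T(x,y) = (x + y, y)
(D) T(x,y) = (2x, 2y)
A

A transformation preserves a norm if ||T(v)|| = ||v|| for every v; a single vector where the norm changes rules an option out.

(A) T(x,y) = (-y, x): preserves the norm -- it only permutes the coordinates and/or flips signs, which leaves |x| + |y| unchanged.
(B) T(x,y) = (x + y, x - y): v = (1, 0) has norm |1| + |0| = 1, but T(v) = (1, 1) has norm 2 -- not preserved.
(C) T(x,y) = (x + y, y): v = (0, 1) has norm |0| + |1| = 1, but T(v) = (1, 1) has norm 2 -- not preserved.
(D) T(x,y) = (2x, 2y): v = (1, 0) has norm |1| + |0| = 1, but T(v) = (2, 0) has norm 2 -- not preserved.

Therefore the answer is (A).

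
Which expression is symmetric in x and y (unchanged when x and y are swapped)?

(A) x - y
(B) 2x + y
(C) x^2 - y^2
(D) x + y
D

A symmetric expression is unchanged when the variables are permuted; here the transformation to test is the swap (x, y) -> (y, x).
Substitute the transformed coordinates into each option and compare with the original:
(A) x - y  ->  (y) - (x) = -x + y   [differs from x - y: not invariant]
(B) 2x + y  ->  2(y) + (x) = x + 2y   [differs from 2x + y: not invariant]
(C) x^2 - y^2  ->  (y)^2 - (x)^2 = -x^2 + y^2   [differs from x^2 - y^2: not invariant]
(D) x + y  ->  (y) + (x) = x + y   [equals x + y: invariant]

Only option (D), x + y, is unchanged by the transformation.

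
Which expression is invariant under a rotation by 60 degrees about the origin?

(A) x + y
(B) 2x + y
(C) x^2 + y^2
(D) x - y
C

A rotation by 60 degrees sends (x, y) to (x/2 - sqrt(3)y/2, sqrt(3)x/2 + y/2).
Substitute the transformed coordinates into each option and compare with the original:
(A) x + y  ->  (x/2 - sqrt(3)y/2) + (sqrt(3)x/2 + y/2) = x/2 + sqrt(3)x/2 - sqrt(3)y/2 + y/2   [differs from x + y: not invariant]
(B) 2x + y  ->  2(x/2 - sqrt(3)y/2) + (sqrt(3)x/2 + y/2) = sqrt(3)x/2 + x - sqrt(3)y + y/2   [differs from 2x + y: not invariant]
(C) x^2 + y^2  ->  (x/2 - sqrt(3)y/2)^2 + (sqrt(3)x/2 + y/2)^2 = x^2 + y^2   [equals x^2 + y^2: invariant]
(D) x - y  ->  (x/2 - sqrt(3)y/2) - (sqrt(3)x/2 + y/2) = -sqrt(3)x/2 + x/2 - sqrt(3)y/2 - y/2   [differs from x - y: not invariant]

Only option (C), x^2 + y^2, is unchanged by the transformation.
Geometrically, x^2 + y^2 is the squared distance from the origin, which every rotation about the origin preserves.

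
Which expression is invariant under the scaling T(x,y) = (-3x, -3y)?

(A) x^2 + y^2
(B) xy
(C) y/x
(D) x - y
C

Under the uniform scaling T(x,y) = (-3x, -3y):
Substitute the transformed coordinates into each option and compare with the original:
(A) x^2 + y^2  ->  (-3x)^2 + (-3y)^2 = 9x^2 + 9y^2   [differs from x^2 + y^2: not invariant]
(B) xy  ->  (-3x)(-3y) = 9xy   [differs from xy: not invariant]
(C) y/x  ->  (-3y)/(-3x) = y/x   [equals y/x: invariant]
(D) x - y  ->  (-3x) - (-3y) = -3x + 3y   [differs from x - y: not invariant]

Only option (C), y/x, is unchanged by the transformation.
The common factor -3 cancels in a ratio of coordinates, while sums, products and sums of squares pick up factors of -3 or 9.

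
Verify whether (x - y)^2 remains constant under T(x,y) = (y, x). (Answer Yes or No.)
Yes

Substitute T(x,y) = (y, x) into the expression and compare with the original.

Original: (x - y)^2
After applying T: ((y) - (x))^2 = x^2 - 2xy + y^2

This is identical to the original (x - y)^2, so the expression is invariant.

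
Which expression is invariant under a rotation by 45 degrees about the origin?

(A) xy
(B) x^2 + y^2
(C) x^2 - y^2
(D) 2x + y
B

A rotation by 45 degrees sends (x, y) to (sqrt(2)x/2 - sqrt(2)y/2, sqrt(2)x/2 + sqrt(2)y/2).
Substitute the transformed coordinates into each option and compare with the original:
(A) xy  ->  (sqrt(2)x/2 - sqrt(2)y/2)(sqrt(2)x/2 + sqrt(2)y/2) = x^2/2 - y^2/2   [differs from xy: not invariant]
(B) x^2 + y^2  ->  (sqrt(2)x/2 - sqrt(2)y/2)^2 + (sqrt(2)x/2 + sqrt(2)y/2)^2 = x^2 + y^2   [equals x^2 + y^2: invariant]
(C) x^2 - y^2  ->  (sqrt(2)x/2 - sqrt(2)y/2)^2 - (sqrt(2)x/2 + sqrt(2)y/2)^2 = -2xy   [differs from x^2 - y^2: not invariant]
(D) 2x + y  ->  2(sqrt(2)x/2 - sqrt(2)y/2) + (sqrt(2)x/2 + sqrt(2)y/2) = 3sqrt(2)x/2 - sqrt(2)y/2   [differs from 2x + y: not invariant]

Only option (B), x^2 + y^2, is unchanged by the transformation.
Geometrically, x^2 + y^2 is the squared distance from the origin, which every rotation about the origin preserves.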